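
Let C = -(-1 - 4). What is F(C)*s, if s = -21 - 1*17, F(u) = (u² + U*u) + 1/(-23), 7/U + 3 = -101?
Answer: -1118929/1196 ≈ -935.56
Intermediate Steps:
U = -7/104 (U = 7/(-3 - 101) = 7/(-104) = 7*(-1/104) = -7/104 ≈ -0.067308)
C = 5 (C = -1*(-5) = 5)
F(u) = -1/23 + u² - 7*u/104 (F(u) = (u² - 7*u/104) + 1/(-23) = (u² - 7*u/104) - 1/23 = -1/23 + u² - 7*u/104)
s = -38 (s = -21 - 17 = -38)
F(C)*s = (-1/23 + 5² - 7/104*5)*(-38) = (-1/23 + 25 - 35/104)*(-38) = (58891/2392)*(-38) = -1118929/1196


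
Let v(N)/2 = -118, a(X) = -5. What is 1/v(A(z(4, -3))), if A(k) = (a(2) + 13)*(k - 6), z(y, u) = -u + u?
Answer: -1/236 ≈ -0.0042373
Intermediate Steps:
z(y, u) = 0
A(k) = -48 + 8*k (A(k) = (-5 + 13)*(k - 6) = 8*(-6 + k) = -48 + 8*k)
v(N) = -236 (v(N) = 2*(-118) = -236)
1/v(A(z(4, -3))) = 1/(-236) = -1/236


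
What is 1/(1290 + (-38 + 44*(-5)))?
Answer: 1/1032 ≈ 0.00096899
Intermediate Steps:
1/(1290 + (-38 + 44*(-5))) = 1/(1290 + (-38 - 220)) = 1/(1290 - 258) = 1/1032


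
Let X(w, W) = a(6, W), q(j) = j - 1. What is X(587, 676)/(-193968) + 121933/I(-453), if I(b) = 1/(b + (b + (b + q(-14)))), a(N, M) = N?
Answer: -5416101932977/32328 ≈ -1.6754e+8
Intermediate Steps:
q(j) = -1 + j
X(w, W) = 6
I(b) = 1/(-15 + 3*b) (I(b) = 1/(b + (b + (b + (-1 - 14)))) = 1/(b + (b + (b - 15))) = 1/(b + (b + (-15 + b))) = 1/(b + (-15 + 2*b)) = 1/(-15 + 3*b))
X(587, 676)/(-193968) + 121933/I(-453) = 6/(-193968) + 121933/((1/(3*(-5 - 453)))) = 6*(-1/193968) + 121933/(((⅓)/(-458))) = -1/32328 + 121933/(((⅓)*(-1/458))) = -1/32328 + 121933/(-1/1374) = -1/32328 + 121933*(-1374) = -1/32328 - 167535942 = -5416101932977/32328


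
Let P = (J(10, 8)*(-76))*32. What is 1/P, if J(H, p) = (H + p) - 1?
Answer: -1/41344 ≈ -2.4187e-5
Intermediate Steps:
J(H, p) = -1 + H + p
P = -41344 (P = ((-1 + 10 + 8)*(-76))*32 = (17*(-76))*32 = -1292*32 = -41344)
1/P = 1/(-41344) = -1/41344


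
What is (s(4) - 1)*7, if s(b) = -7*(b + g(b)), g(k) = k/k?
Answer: -252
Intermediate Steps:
g(k) = 1
s(b) = -7 - 7*b (s(b) = -7*(b + 1) = -7*(1 + b) = -7 - 7*b)
(s(4) - 1)*7 = ((-7 - 7*4) - 1)*7 = ((-7 - 28) - 1)*7 = (-35 - 1)*7 = -36*7 = -252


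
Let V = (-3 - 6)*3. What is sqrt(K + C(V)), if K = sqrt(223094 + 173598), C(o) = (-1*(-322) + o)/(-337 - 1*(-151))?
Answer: sqrt(-54870 + 69192*sqrt(99173))/186 ≈ 25.065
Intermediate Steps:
V = -27 (V = -9*3 = -27)
C(o) = -161/93 - o/186 (C(o) = (322 + o)/(-337 + 151) = (322 + o)/(-186) = (322 + o)*(-1/186) = -161/93 - o/186)
K = 2*sqrt(99173) (K = sqrt(396692) = 2*sqrt(99173) ≈ 629.83)
sqrt(K + C(V)) = sqrt(2*sqrt(99173) + (-161/93 - 1/186*(-27))) = sqrt(2*sqrt(99173) + (-161/93 + 9/62)) = sqrt(2*sqrt(99173) - 295/186) = sqrt(-295/186 + 2*sqrt(99173))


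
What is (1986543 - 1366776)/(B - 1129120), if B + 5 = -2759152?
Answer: -619767/3888277 ≈ -0.15939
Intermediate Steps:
B = -2759157 (B = -5 - 2759152 = -2759157)
(1986543 - 1366776)/(B - 1129120) = (1986543 - 1366776)/(-2759157 - 1129120) = 619767/(-3888277) = 619767*(-1/3888277) = -619767/3888277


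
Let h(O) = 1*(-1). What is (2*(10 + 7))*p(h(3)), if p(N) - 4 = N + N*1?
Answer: 68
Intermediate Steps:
h(O) = -1
p(N) = 4 + 2*N (p(N) = 4 + (N + N*1) = 4 + (N + N) = 4 + 2*N)
(2*(10 + 7))*p(h(3)) = (2*(10 + 7))*(4 + 2*(-1)) = (2*17)*(4 - 2) = 34*2 = 68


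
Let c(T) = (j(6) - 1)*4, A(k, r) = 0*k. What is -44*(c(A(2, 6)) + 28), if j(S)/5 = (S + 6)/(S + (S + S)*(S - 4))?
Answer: -1408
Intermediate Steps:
A(k, r) = 0
j(S) = 5*(6 + S)/(S + 2*S*(-4 + S)) (j(S) = 5*((S + 6)/(S + (S + S)*(S - 4))) = 5*((6 + S)/(S + (2*S)*(-4 + S))) = 5*((6 + S)/(S + 2*S*(-4 + S))) = 5*(6 + S)/(S + 2*S*(-4 + S)))
c(T) = 4 (c(T) = (5*(6 + 6)/(6*(-7 + 2*6)) - 1)*4 = (5*(⅙)*12/(-7 + 12) - 1)*4 = (5*(⅙)*12/5 - 1)*4 = (5*(⅙)*(⅕)*12 - 1)*4 = (2 - 1)*4 = 1*4 = 4)
-44*(c(A(2, 6)) + 28) = -44*(4 + 28) = -44*32 = -1408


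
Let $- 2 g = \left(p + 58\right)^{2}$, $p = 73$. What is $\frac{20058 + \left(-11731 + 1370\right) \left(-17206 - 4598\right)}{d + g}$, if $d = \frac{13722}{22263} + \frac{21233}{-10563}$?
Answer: $- \frac{35420616195191892}{1345435372565} \approx -26327.0$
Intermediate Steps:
$g = - \frac{17161}{2}$ ($g = - \frac{\left(73 + 58\right)^{2}}{2} = - \frac{131^{2}}{2} = \left(- \frac{1}{2}\right) 17161 = - \frac{17161}{2} \approx -8580.5$)
$d = - \frac{109254931}{78388023}$ ($d = 13722 \cdot \frac{1}{22263} + 21233 \left(- \frac{1}{10563}\right) = \frac{4574}{7421} - \frac{21233}{10563} = - \frac{109254931}{78388023} \approx -1.3938$)
$\frac{20058 + \left(-11731 + 1370\right) \left(-17206 - 4598\right)}{d + g} = \frac{20058 + \left(-11731 + 1370\right) \left(-17206 - 4598\right)}{- \frac{109254931}{78388023} - \frac{17161}{2}} = \frac{20058 - -225911244}{- \frac{1345435372565}{156776046}} = \left(20058 + 225911244\right) \left(- \frac{156776046}{1345435372565}\right) = 225931302 \left(- \frac{156776046}{1345435372565}\right) = - \frac{35420616195191892}{1345435372565}$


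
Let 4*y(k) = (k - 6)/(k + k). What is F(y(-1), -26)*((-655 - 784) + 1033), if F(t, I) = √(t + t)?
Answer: -203*√7 ≈ -537.09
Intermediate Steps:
y(k) = (-6 + k)/(8*k) (y(k) = ((k - 6)/(k + k))/4 = ((-6 + k)/((2*k)))/4 = ((-6 + k)*(1/(2*k)))/4 = ((-6 + k)/(2*k))/4 = (-6 + k)/(8*k))
F(t, I) = √2*√t (F(t, I) = √(2*t) = √2*√t)
F(y(-1), -26)*((-655 - 784) + 1033) = (√2*√((⅛)*(-6 - 1)/(-1)))*((-655 - 784) + 1033) = (√2*√((⅛)*(-1)*(-7)))*(-1439 + 1033) = (√2*√(7/8))*(-406) = (√2*(√14/4))*(-406) = (√7/2)*(-406) = -203*√7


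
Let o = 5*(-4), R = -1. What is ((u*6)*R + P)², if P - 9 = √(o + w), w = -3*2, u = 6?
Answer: (27 - I*√26)² ≈ 703.0 - 275.35*I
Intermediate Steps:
o = -20
w = -6
P = 9 + I*√26 (P = 9 + √(-20 - 6) = 9 + √(-26) = 9 + I*√26 ≈ 9.0 + 5.099*I)
((u*6)*R + P)² = ((6*6)*(-1) + (9 + I*√26))² = (36*(-1) + (9 + I*√26))² = (-36 + (9 + I*√26))² = (-27 + I*√26)²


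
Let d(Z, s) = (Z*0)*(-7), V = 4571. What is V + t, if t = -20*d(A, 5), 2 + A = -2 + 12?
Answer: 4571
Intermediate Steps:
A = 8 (A = -2 + (-2 + 12) = -2 + 10 = 8)
d(Z, s) = 0 (d(Z, s) = 0*(-7) = 0)
t = 0 (t = -20*0 = 0)
V + t = 4571 + 0 = 4571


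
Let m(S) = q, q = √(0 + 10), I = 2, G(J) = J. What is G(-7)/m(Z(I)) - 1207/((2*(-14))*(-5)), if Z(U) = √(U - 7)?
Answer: -1207/140 - 7*√10/10 ≈ -10.835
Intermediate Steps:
q = √10 ≈ 3.1623
Z(U) = √(-7 + U)
m(S) = √10
G(-7)/m(Z(I)) - 1207/((2*(-14))*(-5)) = -7*√10/10 - 1207/((2*(-14))*(-5)) = -7*√10/10 - 1207/((-28*(-5))) = -7*√10/10 - 1207/140 = -1207/140 - 7*√10/10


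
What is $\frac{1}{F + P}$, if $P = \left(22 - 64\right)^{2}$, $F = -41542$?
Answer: $- \frac{1}{39778} \approx -2.514 \cdot 10^{-5}$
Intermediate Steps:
$P = 1764$ ($P = \left(-42\right)^{2} = 1764$)
$\frac{1}{F + P} = \frac{1}{-41542 + 1764} = \frac{1}{-39778} = - \frac{1}{39778}$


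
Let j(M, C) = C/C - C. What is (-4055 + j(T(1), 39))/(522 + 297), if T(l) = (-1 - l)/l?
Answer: -4093/819 ≈ -4.9976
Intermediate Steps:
T(l) = (-1 - l)/l
j(M, C) = 1 - C
(-4055 + j(T(1), 39))/(522 + 297) = (-4055 + (1 - 1*39))/(522 + 297) = (-4055 + (1 - 39))/819 = (-4055 - 38)*(1/819) = -4093*1/819 = -4093/819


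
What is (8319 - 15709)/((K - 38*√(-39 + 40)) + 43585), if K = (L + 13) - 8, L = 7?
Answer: -7390/43559 ≈ -0.16965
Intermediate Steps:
K = 12 (K = (7 + 13) - 8 = 20 - 8 = 12)
(8319 - 15709)/((K - 38*√(-39 + 40)) + 43585) = (8319 - 15709)/((12 - 38*√(-39 + 40)) + 43585) = -7390/((12 - 38*√1) + 43585) = -7390/((12 - 38*1) + 43585) = -7390/((12 - 38) + 43585) = -7390/(-26 + 43585) = -7390/43559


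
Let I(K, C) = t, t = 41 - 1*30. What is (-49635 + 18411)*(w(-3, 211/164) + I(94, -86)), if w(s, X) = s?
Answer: -249792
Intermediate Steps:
t = 11 (t = 41 - 30 = 11)
I(K, C) = 11
(-49635 + 18411)*(w(-3, 211/164) + I(94, -86)) = (-49635 + 18411)*(-3 + 11) = -31224*8 = -249792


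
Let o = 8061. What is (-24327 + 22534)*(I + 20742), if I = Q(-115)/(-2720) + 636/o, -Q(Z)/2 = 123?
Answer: -135906753999973/3654320 ≈ -3.7191e+7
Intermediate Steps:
Q(Z) = -246 (Q(Z) = -2*123 = -246)
I = 618821/3654320 (I = -246/(-2720) + 636/8061 = -246*(-1/2720) + 636*(1/8061) = 123/1360 + 212/2687 = 618821/3654320 ≈ 0.16934)
(-24327 + 22534)*(I + 20742) = (-24327 + 22534)*(618821/3654320 + 20742) = -1793*75798524261/3654320 = -135906753999973/3654320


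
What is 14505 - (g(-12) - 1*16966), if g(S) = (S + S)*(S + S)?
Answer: 30895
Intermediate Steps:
g(S) = 4*S**2 (g(S) = (2*S)*(2*S) = 4*S**2)
14505 - (g(-12) - 1*16966) = 14505 - (4*(-12)**2 - 1*16966) = 14505 - (4*144 - 16966) = 14505 - (576 - 16966) = 14505 - 1*(-16390) = 14505 + 16390 = 30895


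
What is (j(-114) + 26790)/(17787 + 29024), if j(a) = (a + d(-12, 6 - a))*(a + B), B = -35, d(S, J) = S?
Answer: 45564/46811 ≈ 0.97336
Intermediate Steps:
j(a) = (-35 + a)*(-12 + a) (j(a) = (a - 12)*(a - 35) = (-12 + a)*(-35 + a) = (-35 + a)*(-12 + a))
(j(-114) + 26790)/(17787 + 29024) = ((420 + (-114)**2 - 47*(-114)) + 26790)/(17787 + 29024) = ((420 + 12996 + 5358) + 26790)/46811 = (18774 + 26790)*(1/46811) = 45564*(1/46811) = 45564/46811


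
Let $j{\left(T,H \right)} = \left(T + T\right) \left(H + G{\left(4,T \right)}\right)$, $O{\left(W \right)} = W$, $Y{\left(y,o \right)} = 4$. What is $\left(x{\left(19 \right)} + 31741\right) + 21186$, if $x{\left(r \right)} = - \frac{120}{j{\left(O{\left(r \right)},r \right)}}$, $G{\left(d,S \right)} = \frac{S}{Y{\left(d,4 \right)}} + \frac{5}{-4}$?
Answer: $\frac{3016831}{57} \approx 52927.0$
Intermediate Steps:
$G{\left(d,S \right)} = - \frac{5}{4} + \frac{S}{4}$ ($G{\left(d,S \right)} = \frac{S}{4} + \frac{5}{-4} = S \frac{1}{4} + 5 \left(- \frac{1}{4}\right) = \frac{S}{4} - \frac{5}{4} = - \frac{5}{4} + \frac{S}{4}$)
$j{\left(T,H \right)} = 2 T \left(- \frac{5}{4} + H + \frac{T}{4}\right)$ ($j{\left(T,H \right)} = \left(T + T\right) \left(H + \left(- \frac{5}{4} + \frac{T}{4}\right)\right) = 2 T \left(- \frac{5}{4} + H + \frac{T}{4}\right)$)
$x{\left(r \right)} = - \frac{240}{r \left(-5 + 5 r\right)}$ ($x{\left(r \right)} = - \frac{120}{\frac{1}{2} r \left(-5 + r + 4 r\right)} = - \frac{120}{\frac{1}{2} r \left(-5 + 5 r\right)} = - 120 \frac{2}{r \left(-5 + 5 r\right)} = - \frac{240}{r \left(-5 + 5 r\right)}$)
$\left(x{\left(19 \right)} + 31741\right) + 21186 = \left(- \frac{48}{19 \left(-1 + 19\right)} + 31741\right) + 21186 = \left(\left(-48\right) \frac{1}{19} \cdot \frac{1}{18} + 31741\right) + 21186 = \left(- \frac{8}{57} + 31741\right) + 21186 = \frac{1809229}{57} + 21186 = \frac{3016831}{57}$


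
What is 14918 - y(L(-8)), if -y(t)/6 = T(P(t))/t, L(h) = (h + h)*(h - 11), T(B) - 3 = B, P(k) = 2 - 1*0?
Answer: 2267551/152 ≈ 14918.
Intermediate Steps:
P(k) = 2 (P(k) = 2 + 0 = 2)
T(B) = 3 + B
L(h) = 2*h*(-11 + h) (L(h) = (2*h)*(-11 + h) = 2*h*(-11 + h))
y(t) = -30/t (y(t) = -6*(3 + 2)/t = -30/t)
14918 - y(L(-8)) = 14918 - (-30)/(2*(-8)*(-11 - 8)) = 14918 - (-30)/(2*(-8)*(-19)) = 14918 - (-30)/304 = 14918 - 1*(-15/152) = 14918 + 15/152 = 2267551/152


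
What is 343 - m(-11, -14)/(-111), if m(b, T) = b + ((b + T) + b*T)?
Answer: 38191/111 ≈ 344.06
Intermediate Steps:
m(b, T) = T + 2*b + T*b (m(b, T) = b + ((T + b) + T*b) = b + (T + b + T*b) = T + 2*b + T*b)
343 - m(-11, -14)/(-111) = 343 - (-14 + 2*(-11) - 14*(-11))/(-111) = 343 - (-14 - 22 + 154)*(-1)/111 = 343 - 118*(-1)/111 = 343 - 1*(-118/111) = 343 + 118/111 = 38191/111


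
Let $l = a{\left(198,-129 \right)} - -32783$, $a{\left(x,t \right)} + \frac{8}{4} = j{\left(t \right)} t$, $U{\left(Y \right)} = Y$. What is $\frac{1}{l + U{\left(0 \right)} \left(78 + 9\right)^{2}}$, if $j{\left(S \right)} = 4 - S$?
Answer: $\frac{1}{15624} \approx 6.4004 \cdot 10^{-5}$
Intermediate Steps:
$a{\left(x,t \right)} = -2 + t \left(4 - t\right)$ ($a{\left(x,t \right)} = -2 + \left(4 - t\right) t = -2 + t \left(4 - t\right)$)
$l = 15624$ ($l = \left(-2 - - 129 \left(-4 - 129\right)\right) - -32783 = \left(-2 - \left(-129\right) \left(-133\right)\right) + 32783 = \left(-2 - 17157\right) + 32783 = -17159 + 32783 = 15624$)
$\frac{1}{l + U{\left(0 \right)} \left(78 + 9\right)^{2}} = \frac{1}{15624 + 0 \left(78 + 9\right)^{2}} = \frac{1}{15624 + 0 \cdot 87^{2}} = \frac{1}{15624 + 0 \cdot 7569} = \frac{1}{15624 + 0} = \frac{1}{15624}$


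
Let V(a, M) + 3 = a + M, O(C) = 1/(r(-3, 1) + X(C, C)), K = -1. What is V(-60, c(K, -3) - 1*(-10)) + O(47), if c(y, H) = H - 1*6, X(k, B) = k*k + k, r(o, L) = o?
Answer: -139685/2253 ≈ -62.000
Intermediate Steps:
X(k, B) = k + k² (X(k, B) = k² + k = k + k²)
O(C) = 1/(-3 + C*(1 + C))
c(y, H) = -6 + H (c(y, H) = H - 6 = -6 + H)
V(a, M) = -3 + M + a (V(a, M) = -3 + (a + M) = -3 + (M + a) = -3 + M + a)
V(-60, c(K, -3) - 1*(-10)) + O(47) = (-3 + ((-6 - 3) - 1*(-10)) - 60) + 1/(-3 + 47*(1 + 47)) = (-3 + (-9 + 10) - 60) + 1/(-3 + 47*48) = (-3 + 1 - 60) + 1/(-3 + 2256) = -62 + 1/2253 = -139685/2253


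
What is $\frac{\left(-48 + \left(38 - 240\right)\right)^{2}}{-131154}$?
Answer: $- \frac{31250}{65577} \approx -0.47654$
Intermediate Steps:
$\frac{\left(-48 + \left(38 - 240\right)\right)^{2}}{-131154} = \left(-48 - 202\right)^{2} \left(- \frac{1}{131154}\right) = \left(-250\right)^{2} \left(- \frac{1}{131154}\right) = 62500 \left(- \frac{1}{131154}\right) = - \frac{31250}{65577}$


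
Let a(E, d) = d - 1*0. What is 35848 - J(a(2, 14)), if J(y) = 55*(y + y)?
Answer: 34308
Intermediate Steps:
a(E, d) = d (a(E, d) = d + 0 = d)
J(y) = 110*y (J(y) = 55*(2*y) = 110*y)
35848 - J(a(2, 14)) = 35848 - 110*14 = 35848 - 1*1540 = 35848 - 1540 = 34308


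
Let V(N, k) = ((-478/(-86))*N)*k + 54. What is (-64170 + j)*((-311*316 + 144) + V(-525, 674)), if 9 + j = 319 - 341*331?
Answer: 15691504369424/43 ≈ 3.6492e+11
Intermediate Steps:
j = -112561 (j = -9 + (319 - 341*331) = -9 + (319 - 112871) = -9 - 112552 = -112561)
V(N, k) = 54 + 239*N*k/43 (V(N, k) = ((-478*(-1/86))*N)*k + 54 = (239*N/43)*k + 54 = 239*N*k/43 + 54 = 54 + 239*N*k/43)
(-64170 + j)*((-311*316 + 144) + V(-525, 674)) = (-64170 - 112561)*((-311*316 + 144) + (54 + (239/43)*(-525)*674)) = -176731*((-98276 + 144) + (54 - 84570150/43)) = -176731*(-98132 - 84567828/43) = -176731*(-88787504/43) = 15691504369424/43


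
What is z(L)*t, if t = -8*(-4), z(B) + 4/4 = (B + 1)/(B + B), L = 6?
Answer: -40/3 ≈ -13.333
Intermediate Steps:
z(B) = -1 + (1 + B)/(2*B) (z(B) = -1 + (B + 1)/(B + B) = -1 + (1 + B)/((2*B)) = -1 + (1 + B)*(1/(2*B)) = -1 + (1 + B)/(2*B))
t = 32
z(L)*t = ((1/2)*(1 - 1*6)/6)*32 = ((1/2)*(1/6)*(1 - 6))*32 = ((1/2)*(1/6)*(-5))*32 = -5/12*32 = -40/3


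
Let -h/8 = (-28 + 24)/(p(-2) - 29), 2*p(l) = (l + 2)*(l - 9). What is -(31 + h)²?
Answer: -751689/841 ≈ -893.80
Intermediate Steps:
p(l) = (-9 + l)*(2 + l)/2 (p(l) = ((l + 2)*(l - 9))/2 = ((2 + l)*(-9 + l))/2 = ((-9 + l)*(2 + l))/2 = (-9 + l)*(2 + l)/2)
h = -32/29 (h = -8*(-28 + 24)/((-9 + (½)*(-2)² - 7/2*(-2)) - 29) = -(-32)/((-9 + (½)*4 + 7) - 29) = -(-32)/((-9 + 2 + 7) - 29) = -(-32)/(0 - 29) = -(-32)/(-29) = -(-32)*(-1)/29 = -8*4/29 = -32/29 ≈ -1.1034)
-(31 + h)² = -(31 - 32/29)² = -(867/29)² = -1*751689/841 = -751689/841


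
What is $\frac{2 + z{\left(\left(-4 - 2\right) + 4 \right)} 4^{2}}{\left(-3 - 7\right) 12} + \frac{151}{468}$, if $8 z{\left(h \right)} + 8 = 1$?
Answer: $\frac{989}{2340} \approx 0.42265$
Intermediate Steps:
$z{\left(h \right)} = - \frac{7}{8}$ ($z{\left(h \right)} = -1 + \frac{1}{8} \cdot 1 = -1 + \frac{1}{8} = - \frac{7}{8}$)
$\frac{2 + z{\left(\left(-4 - 2\right) + 4 \right)} 4^{2}}{\left(-3 - 7\right) 12} + \frac{151}{468} = \frac{2 - \frac{7 \cdot 4^{2}}{8}}{\left(-3 - 7\right) 12} + \frac{151}{468} = \frac{2 - 14}{\left(-10\right) 12} + 151 \cdot \frac{1}{468} = \frac{2 - 14}{-120} + \frac{151}{468} = \left(-12\right) \left(- \frac{1}{120}\right) + \frac{151}{468} = \frac{1}{10} + \frac{151}{468} = \frac{989}{2340}$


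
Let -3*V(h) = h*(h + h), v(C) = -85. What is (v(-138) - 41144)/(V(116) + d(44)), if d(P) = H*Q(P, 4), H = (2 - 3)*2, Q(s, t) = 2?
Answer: 123687/26924 ≈ 4.5939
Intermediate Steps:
V(h) = -2*h²/3 (V(h) = -h*(h + h)/3 = -h*2*h/3 = -2*h²/3)
H = -2 (H = -1*2 = -2)
d(P) = -4 (d(P) = -2*2 = -4)
(v(-138) - 41144)/(V(116) + d(44)) = (-85 - 41144)/(-⅔*116² - 4) = -41229/(-⅔*13456 - 4) = -41229/(-26912/3 - 4) = -41229/(-26924/3) = -41229*(-3/26924) = 123687/26924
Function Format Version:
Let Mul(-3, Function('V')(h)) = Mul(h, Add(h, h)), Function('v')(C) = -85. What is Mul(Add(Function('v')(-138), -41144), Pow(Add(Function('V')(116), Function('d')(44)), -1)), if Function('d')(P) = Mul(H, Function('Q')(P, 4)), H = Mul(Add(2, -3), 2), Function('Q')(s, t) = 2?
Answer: Rational(123687, 26924) ≈ 4.5939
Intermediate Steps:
Function('V')(h) = Mul(Rational(-2, 3), Pow(h, 2)) (Function('V')(h) = Mul(Rational(-1, 3), Mul(h, Add(h, h))) = Mul(Rational(-1, 3), Mul(h, Mul(2, h))) = Mul(Rational(-1, 3), Mul(2, Pow(h, 2))) = Mul(Rational(-2, 3), Pow(h, 2)))
H = -2 (H = Mul(-1, 2) = -2)
Function('d')(P) = -4 (Function('d')(P) = Mul(-2, 2) = -4)
Mul(Add(Function('v')(-138), -41144), Pow(Add(Function('V')(116), Function('d')(44)), -1)) = Mul(Add(-85, -41144), Pow(Add(Mul(Rational(-2, 3), Pow(116, 2)), -4), -1)) = Mul(-41229, Pow(Add(Mul(Rational(-2, 3), 13456), -4), -1)) = Mul(-41229, Pow(Add(Rational(-26912, 3), -4), -1)) = Mul(-41229, Pow(Rational(-26924, 3), -1)) = Mul(-41229, Rational(-3, 26924)) = Rational(123687, 26924)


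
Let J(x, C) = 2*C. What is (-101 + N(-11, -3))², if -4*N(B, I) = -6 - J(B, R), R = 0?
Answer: 39601/4 ≈ 9900.3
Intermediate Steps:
N(B, I) = 3/2 (N(B, I) = -(-6 - 2*0)/4 = -(-6 - 1*0)/4 = -(-6 + 0)/4 = -¼*(-6) = 3/2)
(-101 + N(-11, -3))² = (-101 + 3/2)² = (-199/2)² = 39601/4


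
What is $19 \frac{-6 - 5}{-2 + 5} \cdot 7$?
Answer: $- \frac{1463}{3} \approx -487.67$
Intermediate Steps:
$19 \frac{-6 - 5}{-2 + 5} \cdot 7 = 19 \left(- \frac{11}{3}\right) 7 = \left(- \frac{209}{3}\right) 7 = - \frac{1463}{3}$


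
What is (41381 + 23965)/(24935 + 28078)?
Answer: 21782/17671 ≈ 1.2326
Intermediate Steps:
(41381 + 23965)/(24935 + 28078) = 65346/53013 = 65346*(1/53013) = 21782/17671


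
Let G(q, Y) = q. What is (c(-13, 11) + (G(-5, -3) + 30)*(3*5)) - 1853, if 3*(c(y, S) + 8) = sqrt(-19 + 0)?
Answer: -1486 + I*sqrt(19)/3 ≈ -1486.0 + 1.453*I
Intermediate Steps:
c(y, S) = -8 + I*sqrt(19)/3 (c(y, S) = -8 + sqrt(-19 + 0)/3 = -8 + sqrt(-19)/3 = -8 + (I*sqrt(19))/3 = -8 + I*sqrt(19)/3)
(c(-13, 11) + (G(-5, -3) + 30)*(3*5)) - 1853 = ((-8 + I*sqrt(19)/3) + (-5 + 30)*(3*5)) - 1853 = ((-8 + I*sqrt(19)/3) + 25*15) - 1853 = ((-8 + I*sqrt(19)/3) + 375) - 1853 = (367 + I*sqrt(19)/3) - 1853 = -1486 + I*sqrt(19)/3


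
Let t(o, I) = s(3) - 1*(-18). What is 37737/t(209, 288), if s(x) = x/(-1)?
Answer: 12579/5 ≈ 2515.8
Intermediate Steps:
s(x) = -x (s(x) = x*(-1) = -x)
t(o, I) = 15 (t(o, I) = -1*3 - 1*(-18) = -3 + 18 = 15)
37737/t(209, 288) = 37737/15 = 37737*(1/15) = 12579/5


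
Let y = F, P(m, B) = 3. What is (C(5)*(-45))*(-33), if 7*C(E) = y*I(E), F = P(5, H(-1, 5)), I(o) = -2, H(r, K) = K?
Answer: -8910/7 ≈ -1272.9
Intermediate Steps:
F = 3
y = 3
C(E) = -6/7 (C(E) = (3*(-2))/7 = (1/7)*(-6) = -6/7)
(C(5)*(-45))*(-33) = -6/7*(-45)*(-33) = (270/7)*(-33) = -8910/7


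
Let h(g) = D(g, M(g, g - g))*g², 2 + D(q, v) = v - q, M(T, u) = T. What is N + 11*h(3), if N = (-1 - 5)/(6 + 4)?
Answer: -993/5 ≈ -198.60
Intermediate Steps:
D(q, v) = -2 + v - q (D(q, v) = -2 + (v - q) = -2 + v - q)
N = -⅗ (N = -6/10 = -6*⅒ = -⅗ ≈ -0.60000)
h(g) = -2*g² (h(g) = (-2 + g - g)*g² = -2*g²)
N + 11*h(3) = -⅗ + 11*(-2*3²) = -⅗ + 11*(-2*9) = -⅗ + 11*(-18) = -⅗ - 198 = -993/5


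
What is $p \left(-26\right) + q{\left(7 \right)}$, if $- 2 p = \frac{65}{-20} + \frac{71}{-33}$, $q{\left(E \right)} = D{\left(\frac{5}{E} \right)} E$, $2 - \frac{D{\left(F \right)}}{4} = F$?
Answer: $- \frac{4517}{132} \approx -34.22$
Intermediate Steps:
$D{\left(F \right)} = 8 - 4 F$
$q{\left(E \right)} = E \left(8 - \frac{20}{E}\right)$ ($q{\left(E \right)} = \left(8 - 4 \frac{5}{E}\right) E = \left(8 - \frac{20}{E}\right) E = E \left(8 - \frac{20}{E}\right)$)
$p = \frac{713}{264}$ ($p = - \frac{\frac{65}{-20} + \frac{71}{-33}}{2} = - \frac{65 \left(- \frac{1}{20}\right) + 71 \left(- \frac{1}{33}\right)}{2} = - \frac{- \frac{13}{4} - \frac{71}{33}}{2} = \left(- \frac{1}{2}\right) \left(- \frac{713}{132}\right) = \frac{713}{264} \approx 2.7008$)
$p \left(-26\right) + q{\left(7 \right)} = \frac{713}{264} \left(-26\right) + \left(-20 + 8 \cdot 7\right) = - \frac{9269}{132} + \left(-20 + 56\right) = - \frac{9269}{132} + 36 = - \frac{4517}{132}$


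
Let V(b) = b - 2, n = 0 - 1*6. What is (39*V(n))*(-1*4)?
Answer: 1248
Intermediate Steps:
n = -6 (n = 0 - 6 = -6)
V(b) = -2 + b
(39*V(n))*(-1*4) = (39*(-2 - 6))*(-1*4) = (39*(-8))*(-4) = -312*(-4) = 1248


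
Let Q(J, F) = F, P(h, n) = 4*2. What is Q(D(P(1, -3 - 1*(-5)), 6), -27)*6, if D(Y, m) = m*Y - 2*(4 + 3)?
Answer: -162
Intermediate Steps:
P(h, n) = 8
D(Y, m) = -14 + Y*m (D(Y, m) = Y*m - 2*7 = Y*m - 14 = -14 + Y*m)
Q(D(P(1, -3 - 1*(-5)), 6), -27)*6 = -27*6 = -162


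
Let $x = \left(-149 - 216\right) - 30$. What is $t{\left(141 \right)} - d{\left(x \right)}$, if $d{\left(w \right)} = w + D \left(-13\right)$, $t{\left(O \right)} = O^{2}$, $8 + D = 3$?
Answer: $20211$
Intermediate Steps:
$D = -5$ ($D = -8 + 3 = -5$)
$x = -395$ ($x = -365 - 30 = -395$)
$d{\left(w \right)} = 65 + w$ ($d{\left(w \right)} = w - -65 = w + 65 = 65 + w$)
$t{\left(141 \right)} - d{\left(x \right)} = 141^{2} - \left(65 - 395\right) = 19881 - -330 = 19881 + 330 = 20211$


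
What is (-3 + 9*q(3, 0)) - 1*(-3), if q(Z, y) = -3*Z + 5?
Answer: -36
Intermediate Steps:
q(Z, y) = 5 - 3*Z
(-3 + 9*q(3, 0)) - 1*(-3) = (-3 + 9*(5 - 3*3)) - 1*(-3) = (-3 + 9*(5 - 9)) + 3 = (-3 + 9*(-4)) + 3 = (-3 - 36) + 3 = -39 + 3 = -36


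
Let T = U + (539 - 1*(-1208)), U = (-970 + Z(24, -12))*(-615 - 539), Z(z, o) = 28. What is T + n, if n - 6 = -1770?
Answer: 1087051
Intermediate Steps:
n = -1764 (n = 6 - 1770 = -1764)
U = 1087068 (U = (-970 + 28)*(-615 - 539) = -942*(-1154) = 1087068)
T = 1088815 (T = 1087068 + (539 - 1*(-1208)) = 1087068 + (539 + 1208) = 1087068 + 1747 = 1088815)
T + n = 1088815 - 1764 = 1087051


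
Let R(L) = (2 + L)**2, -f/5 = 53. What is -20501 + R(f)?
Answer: 48668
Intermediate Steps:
f = -265 (f = -5*53 = -265)
-20501 + R(f) = -20501 + (2 - 265)**2 = -20501 + (-263)**2 = -20501 + 69169 = 48668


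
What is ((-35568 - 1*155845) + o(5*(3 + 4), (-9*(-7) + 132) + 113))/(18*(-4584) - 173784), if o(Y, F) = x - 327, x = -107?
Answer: 63949/85432 ≈ 0.74854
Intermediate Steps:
o(Y, F) = -434 (o(Y, F) = -107 - 327 = -434)
((-35568 - 1*155845) + o(5*(3 + 4), (-9*(-7) + 132) + 113))/(18*(-4584) - 173784) = ((-35568 - 1*155845) - 434)/(18*(-4584) - 173784) = ((-35568 - 155845) - 434)/(-82512 - 173784) = (-191413 - 434)/(-256296) = -191847*(-1/256296) = 63949/85432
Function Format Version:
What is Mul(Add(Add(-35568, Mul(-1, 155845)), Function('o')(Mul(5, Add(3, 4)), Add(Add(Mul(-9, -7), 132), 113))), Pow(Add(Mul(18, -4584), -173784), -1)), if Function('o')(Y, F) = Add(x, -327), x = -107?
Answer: Rational(63949, 85432) ≈ 0.74854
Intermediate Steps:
Function('o')(Y, F) = -434 (Function('o')(Y, F) = Add(-107, -327) = -434)
Mul(Add(Add(-35568, Mul(-1, 155845)), Function('o')(Mul(5, Add(3, 4)), Add(Add(Mul(-9, -7), 132), 113))), Pow(Add(Mul(18, -4584), -173784), -1)) = Mul(Add(Add(-35568, Mul(-1, 155845)), -434), Pow(Add(Mul(18, -4584), -173784), -1)) = Mul(Add(Add(-35568, -155845), -434), Pow(Add(-82512, -173784), -1)) = Mul(Add(-191413, -434), Pow(-256296, -1)) = Mul(-191847, Rational(-1, 256296)) = Rational(63949, 85432)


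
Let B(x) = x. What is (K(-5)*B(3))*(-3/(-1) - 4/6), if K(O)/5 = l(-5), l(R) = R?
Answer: -175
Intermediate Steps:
K(O) = -25 (K(O) = 5*(-5) = -25)
(K(-5)*B(3))*(-3/(-1) - 4/6) = (-25*3)*(-3/(-1) - 4/6) = -75*(-3*(-1) - 4*1/6) = -75*(3 - 2/3) = -75*7/3 = -175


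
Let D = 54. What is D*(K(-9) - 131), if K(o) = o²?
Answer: -2700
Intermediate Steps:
D*(K(-9) - 131) = 54*((-9)² - 131) = 54*(81 - 131) = 54*(-50) = -2700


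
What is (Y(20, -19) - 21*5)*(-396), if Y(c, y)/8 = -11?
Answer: 76428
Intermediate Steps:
Y(c, y) = -88 (Y(c, y) = 8*(-11) = -88)
(Y(20, -19) - 21*5)*(-396) = (-88 - 21*5)*(-396) = (-88 - 105)*(-396) = -193*(-396) = 76428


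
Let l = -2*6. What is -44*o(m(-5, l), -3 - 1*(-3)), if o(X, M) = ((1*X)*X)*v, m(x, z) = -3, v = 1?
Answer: -396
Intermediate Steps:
l = -12
o(X, M) = X² (o(X, M) = ((1*X)*X)*1 = (X*X)*1 = X²*1 = X²)
-44*o(m(-5, l), -3 - 1*(-3)) = -44*(-3)² = -44*9 = -396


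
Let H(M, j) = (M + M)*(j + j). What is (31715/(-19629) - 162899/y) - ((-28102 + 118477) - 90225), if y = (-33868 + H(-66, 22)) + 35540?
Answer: -828314579/7380504 ≈ -112.23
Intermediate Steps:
H(M, j) = 4*M*j (H(M, j) = (2*M)*(2*j) = 4*M*j)
y = -4136 (y = (-33868 + 4*(-66)*22) + 35540 = (-33868 - 5808) + 35540 = -39676 + 35540 = -4136)
(31715/(-19629) - 162899/y) - ((-28102 + 118477) - 90225) = (31715/(-19629) - 162899/(-4136)) - ((-28102 + 118477) - 90225) = (31715*(-1/19629) - 162899*(-1/4136)) - (90375 - 90225) = (-31715/19629 + 14809/376) - 1*150 = 278761021/7380504 - 150 = -828314579/7380504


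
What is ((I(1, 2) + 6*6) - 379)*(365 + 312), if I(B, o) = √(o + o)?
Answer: -230857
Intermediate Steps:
I(B, o) = √2*√o (I(B, o) = √(2*o) = √2*√o)
((I(1, 2) + 6*6) - 379)*(365 + 312) = ((√2*√2 + 6*6) - 379)*(365 + 312) = ((2 + 36) - 379)*677 = (38 - 379)*677 = -341*677 = -230857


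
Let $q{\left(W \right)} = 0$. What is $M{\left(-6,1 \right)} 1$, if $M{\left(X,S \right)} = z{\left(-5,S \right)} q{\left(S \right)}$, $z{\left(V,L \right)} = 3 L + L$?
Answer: $0$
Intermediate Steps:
$z{\left(V,L \right)} = 4 L$
$M{\left(X,S \right)} = 0$ ($M{\left(X,S \right)} = 4 S 0 = 0$)
$M{\left(-6,1 \right)} 1 = 0 \cdot 1 = 0$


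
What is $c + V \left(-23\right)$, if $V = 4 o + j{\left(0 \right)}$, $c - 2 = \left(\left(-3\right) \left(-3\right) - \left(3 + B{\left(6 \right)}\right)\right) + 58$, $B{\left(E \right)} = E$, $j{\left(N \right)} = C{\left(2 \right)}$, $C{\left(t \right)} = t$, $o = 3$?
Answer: $-262$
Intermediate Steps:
$j{\left(N \right)} = 2$
$c = 60$ ($c = 2 + \left(\left(\left(-3\right) \left(-3\right) - 9\right) + 58\right) = 2 + \left(\left(9 - 9\right) + 58\right) = 2 + \left(0 + 58\right) = 2 + 58 = 60$)
$V = 14$ ($V = 4 \cdot 3 + 2 = 12 + 2 = 14$)
$c + V \left(-23\right) = 60 + 14 \left(-23\right) = 60 - 322 = -262$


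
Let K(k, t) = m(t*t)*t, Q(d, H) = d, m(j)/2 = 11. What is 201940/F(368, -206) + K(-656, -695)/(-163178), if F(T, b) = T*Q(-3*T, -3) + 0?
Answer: -145327535/360297024 ≈ -0.40335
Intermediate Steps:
m(j) = 22 (m(j) = 2*11 = 22)
F(T, b) = -3*T**2 (F(T, b) = T*(-3*T) + 0 = -3*T**2 + 0 = -3*T**2)
K(k, t) = 22*t
201940/F(368, -206) + K(-656, -695)/(-163178) = 201940/((-3*368**2)) + (22*(-695))/(-163178) = 201940/((-3*135424)) - 15290*(-1/163178) = 201940/(-406272) + 7645/81589 = 201940*(-1/406272) + 7645/81589 = -2195/4416 + 7645/81589 = -145327535/360297024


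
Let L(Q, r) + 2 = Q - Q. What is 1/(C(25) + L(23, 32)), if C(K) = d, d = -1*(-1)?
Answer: -1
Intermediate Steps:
L(Q, r) = -2 (L(Q, r) = -2 + (Q - Q) = -2 + 0 = -2)
d = 1
C(K) = 1
1/(C(25) + L(23, 32)) = 1/(1 - 2) = 1/(-1) = -1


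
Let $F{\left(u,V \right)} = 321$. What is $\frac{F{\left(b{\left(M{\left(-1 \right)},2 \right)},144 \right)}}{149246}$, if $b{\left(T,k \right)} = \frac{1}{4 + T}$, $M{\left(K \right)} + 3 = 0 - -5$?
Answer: $\frac{321}{149246} \approx 0.0021508$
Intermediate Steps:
$M{\left(K \right)} = 2$ ($M{\left(K \right)} = -3 + \left(0 - -5\right) = -3 + \left(0 + 5\right) = -3 + 5 = 2$)
$\frac{F{\left(b{\left(M{\left(-1 \right)},2 \right)},144 \right)}}{149246} = \frac{321}{149246}$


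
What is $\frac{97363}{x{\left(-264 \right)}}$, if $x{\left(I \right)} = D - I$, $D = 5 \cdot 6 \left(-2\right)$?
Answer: $\frac{97363}{204} \approx 477.27$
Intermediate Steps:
$D = -60$ ($D = 30 \left(-2\right) = -60$)
$x{\left(I \right)} = -60 - I$
$\frac{97363}{x{\left(-264 \right)}} = \frac{97363}{-60 - -264} = \frac{97363}{-60 + 264} = \frac{97363}{204}$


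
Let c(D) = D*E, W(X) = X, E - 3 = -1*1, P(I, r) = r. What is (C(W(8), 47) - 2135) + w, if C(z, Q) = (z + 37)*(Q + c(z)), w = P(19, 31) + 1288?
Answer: 2019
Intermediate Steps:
E = 2 (E = 3 - 1*1 = 3 - 1 = 2)
c(D) = 2*D (c(D) = D*2 = 2*D)
w = 1319 (w = 31 + 1288 = 1319)
C(z, Q) = (37 + z)*(Q + 2*z) (C(z, Q) = (z + 37)*(Q + 2*z) = (37 + z)*(Q + 2*z))
(C(W(8), 47) - 2135) + w = ((2*8² + 37*47 + 74*8 + 47*8) - 2135) + 1319 = ((2*64 + 1739 + 592 + 376) - 2135) + 1319 = ((128 + 1739 + 592 + 376) - 2135) + 1319 = (2835 - 2135) + 1319 = 700 + 1319 = 2019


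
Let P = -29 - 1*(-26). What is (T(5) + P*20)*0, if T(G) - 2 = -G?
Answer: 0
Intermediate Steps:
P = -3 (P = -29 + 26 = -3)
T(G) = 2 - G
(T(5) + P*20)*0 = ((2 - 1*5) - 3*20)*0 = ((2 - 5) - 60)*0 = (-3 - 60)*0 = -63*0 = 0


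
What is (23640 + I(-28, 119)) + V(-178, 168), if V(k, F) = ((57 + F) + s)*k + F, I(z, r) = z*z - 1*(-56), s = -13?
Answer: -13088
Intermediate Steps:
I(z, r) = 56 + z² (I(z, r) = z² + 56 = 56 + z²)
V(k, F) = F + k*(44 + F) (V(k, F) = ((57 + F) - 13)*k + F = (44 + F)*k + F = k*(44 + F) + F = F + k*(44 + F))
(23640 + I(-28, 119)) + V(-178, 168) = (23640 + (56 + (-28)²)) + (168 + 44*(-178) + 168*(-178)) = (23640 + (56 + 784)) + (168 - 7832 - 29904) = (23640 + 840) - 37568 = 24480 - 37568 = -13088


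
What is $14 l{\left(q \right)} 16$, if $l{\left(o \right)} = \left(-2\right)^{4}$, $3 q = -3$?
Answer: $3584$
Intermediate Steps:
$q = -1$ ($q = \frac{1}{3} \left(-3\right) = -1$)
$l{\left(o \right)} = 16$
$14 l{\left(q \right)} 16 = 14 \cdot 16 \cdot 16 = 224 \cdot 16 = 3584$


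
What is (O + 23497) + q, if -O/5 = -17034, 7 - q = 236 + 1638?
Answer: 106800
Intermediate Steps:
q = -1867 (q = 7 - (236 + 1638) = 7 - 1*1874 = 7 - 1874 = -1867)
O = 85170 (O = -5*(-17034) = 85170)
(O + 23497) + q = (85170 + 23497) - 1867 = 108667 - 1867 = 106800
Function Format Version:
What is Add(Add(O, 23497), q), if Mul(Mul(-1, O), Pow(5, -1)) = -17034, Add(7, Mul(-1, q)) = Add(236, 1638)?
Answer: 106800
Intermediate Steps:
q = -1867 (q = Add(7, Mul(-1, Add(236, 1638))) = Add(7, Mul(-1, 1874)) = Add(7, -1874) = -1867)
O = 85170 (O = Mul(-5, -17034) = 85170)
Add(Add(O, 23497), q) = Add(Add(85170, 23497), -1867) = Add(108667, -1867) = 106800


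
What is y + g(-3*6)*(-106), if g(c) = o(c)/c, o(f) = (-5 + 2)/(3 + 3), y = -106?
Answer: -1961/18 ≈ -108.94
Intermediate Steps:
o(f) = -½ (o(f) = -3/6 = -3*⅙ = -½)
g(c) = -1/(2*c)
y + g(-3*6)*(-106) = -106 - 1/(2*((-3*6)))*(-106) = -106 - ½/(-18)*(-106) = -106 - ½*(-1/18)*(-106) = -106 + (1/36)*(-106) = -106 - 53/18 = -1961/18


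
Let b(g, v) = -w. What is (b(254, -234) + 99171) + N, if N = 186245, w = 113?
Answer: 285303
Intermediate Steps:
b(g, v) = -113 (b(g, v) = -1*113 = -113)
(b(254, -234) + 99171) + N = (-113 + 99171) + 186245 = 99058 + 186245 = 285303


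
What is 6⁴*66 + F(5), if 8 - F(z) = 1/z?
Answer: 427719/5 ≈ 85544.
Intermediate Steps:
F(z) = 8 - 1/z
6⁴*66 + F(5) = 6⁴*66 + (8 - 1/5) = 1296*66 + (8 - 1*⅕) = 85536 + (8 - ⅕) = 85536 + 39/5 = 427719/5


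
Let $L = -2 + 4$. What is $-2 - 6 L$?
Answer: $-14$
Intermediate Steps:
$L = 2$
$-2 - 6 L = -2 - 12 = -14$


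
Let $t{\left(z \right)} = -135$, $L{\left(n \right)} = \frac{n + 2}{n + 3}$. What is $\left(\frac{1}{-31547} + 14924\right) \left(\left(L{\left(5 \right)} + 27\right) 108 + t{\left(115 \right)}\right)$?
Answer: $\frac{2707613512677}{63094} \approx 4.2914 \cdot 10^{7}$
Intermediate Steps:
$L{\left(n \right)} = \frac{2 + n}{3 + n}$
$\left(\frac{1}{-31547} + 14924\right) \left(\left(L{\left(5 \right)} + 27\right) 108 + t{\left(115 \right)}\right) = \left(\frac{1}{-31547} + 14924\right) \left(\left(\frac{2 + 5}{3 + 5} + 27\right) 108 - 135\right) = \left(- \frac{1}{31547} + 14924\right) \left(\left(\frac{1}{8} \cdot 7 + 27\right) 108 - 135\right) = \frac{470807427 \left(\left(\frac{1}{8} \cdot 7 + 27\right) 108 - 135\right)}{31547} = \frac{470807427 \left(\left(\frac{7}{8} + 27\right) 108 - 135\right)}{31547} = \frac{470807427 \left(\frac{223}{8} \cdot 108 - 135\right)}{31547} = \frac{470807427 \left(\frac{6021}{2} - 135\right)}{31547} = \frac{470807427}{31547} \cdot \frac{5751}{2} = \frac{2707613512677}{63094}$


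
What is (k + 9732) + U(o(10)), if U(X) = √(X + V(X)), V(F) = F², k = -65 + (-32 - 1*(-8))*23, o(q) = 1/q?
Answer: 9115 + √11/10 ≈ 9115.3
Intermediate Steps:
k = -617 (k = -65 + (-32 + 8)*23 = -65 - 24*23 = -65 - 552 = -617)
U(X) = √(X + X²)
(k + 9732) + U(o(10)) = (-617 + 9732) + √((1 + 1/10)/10) = 9115 + √((1 + ⅒)/10) = 9115 + √((⅒)*(11/10)) = 9115 + √(11/100) = 9115 + √11/10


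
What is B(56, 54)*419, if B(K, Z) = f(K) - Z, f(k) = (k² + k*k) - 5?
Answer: 2603247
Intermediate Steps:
f(k) = -5 + 2*k² (f(k) = (k² + k²) - 5 = 2*k² - 5 = -5 + 2*k²)
B(K, Z) = -5 - Z + 2*K² (B(K, Z) = (-5 + 2*K²) - Z = -5 - Z + 2*K²)
B(56, 54)*419 = (-5 - 1*54 + 2*56²)*419 = (-5 - 54 + 2*3136)*419 = (-5 - 54 + 6272)*419 = 6213*419 = 2603247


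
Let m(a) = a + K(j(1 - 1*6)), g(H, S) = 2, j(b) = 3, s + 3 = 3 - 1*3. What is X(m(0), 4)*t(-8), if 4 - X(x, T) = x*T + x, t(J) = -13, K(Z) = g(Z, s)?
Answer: 78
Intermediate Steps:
s = -3 (s = -3 + (3 - 1*3) = -3 + (3 - 3) = -3 + 0 = -3)
K(Z) = 2
m(a) = 2 + a (m(a) = a + 2 = 2 + a)
X(x, T) = 4 - x - T*x (X(x, T) = 4 - (x*T + x) = 4 - (T*x + x) = 4 - (x + T*x) = 4 + (-x - T*x) = 4 - x - T*x)
X(m(0), 4)*t(-8) = (4 - (2 + 0) - 1*4*(2 + 0))*(-13) = (4 - 1*2 - 1*4*2)*(-13) = (4 - 2 - 8)*(-13) = -6*(-13) = 78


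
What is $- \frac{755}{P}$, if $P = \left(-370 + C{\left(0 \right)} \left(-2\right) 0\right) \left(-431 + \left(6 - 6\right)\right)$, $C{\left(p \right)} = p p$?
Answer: $- \frac{151}{31894} \approx -0.0047344$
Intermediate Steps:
$C{\left(p \right)} = p^{2}$
$P = 159470$ ($P = \left(-370 + 0^{2} \left(-2\right) 0\right) \left(-431 + \left(6 - 6\right)\right) = \left(-370 + 0 \left(-2\right) 0\right) \left(-431 + \left(6 - 6\right)\right) = \left(-370 + 0 \cdot 0\right) \left(-431 + 0\right) = \left(-370 + 0\right) \left(-431\right) = \left(-370\right) \left(-431\right) = 159470$)
$- \frac{755}{P} = - \frac{755}{159470} = \left(-755\right) \frac{1}{159470} = - \frac{151}{31894}$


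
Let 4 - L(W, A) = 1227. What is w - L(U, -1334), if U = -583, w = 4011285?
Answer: 4012508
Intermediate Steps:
L(W, A) = -1223 (L(W, A) = 4 - 1*1227 = 4 - 1227 = -1223)
w - L(U, -1334) = 4011285 - 1*(-1223) = 4011285 + 1223 = 4012508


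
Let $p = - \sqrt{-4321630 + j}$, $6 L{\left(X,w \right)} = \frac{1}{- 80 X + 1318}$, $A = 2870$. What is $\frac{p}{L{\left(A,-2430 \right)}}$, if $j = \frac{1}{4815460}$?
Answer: $\frac{2054538 i \sqrt{2783688532160447015}}{1203865} \approx 2.8474 \cdot 10^{9} i$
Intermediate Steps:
$j = \frac{1}{4815460} \approx 2.0766 \cdot 10^{-7}$
$L{\left(X,w \right)} = \frac{1}{6 \left(1318 - 80 X\right)}$ ($L{\left(X,w \right)} = \frac{1}{6 \left(- 80 X + 1318\right)} = \frac{1}{6 \left(1318 - 80 X\right)}$)
$p = - \frac{3 i \sqrt{2783688532160447015}}{2407730}$ ($p = - \sqrt{-4321630 + \frac{1}{4815460}} = - \sqrt{- \frac{20810636399799}{4815460}} = - \frac{3 i \sqrt{2783688532160447015}}{2407730} \approx - 2078.9 i$)
$\frac{p}{L{\left(A,-2430 \right)}} = \frac{\left(- \frac{3}{2407730}\right) i \sqrt{2783688532160447015}}{\left(-1\right) \frac{1}{-7908 + 480 \cdot 2870}} = \frac{\left(- \frac{3}{2407730}\right) i \sqrt{2783688532160447015}}{\left(-1\right) \frac{1}{-7908 + 1377600}} = \frac{\left(- \frac{3}{2407730}\right) i \sqrt{2783688532160447015}}{\left(-1\right) \frac{1}{1369692}} = \frac{\left(- \frac{3}{2407730}\right) i \sqrt{2783688532160447015}}{- \frac{1}{1369692}} = - \frac{3 i \sqrt{2783688532160447015}}{2407730} \left(-1369692\right) = \frac{2054538 i \sqrt{2783688532160447015}}{1203865}$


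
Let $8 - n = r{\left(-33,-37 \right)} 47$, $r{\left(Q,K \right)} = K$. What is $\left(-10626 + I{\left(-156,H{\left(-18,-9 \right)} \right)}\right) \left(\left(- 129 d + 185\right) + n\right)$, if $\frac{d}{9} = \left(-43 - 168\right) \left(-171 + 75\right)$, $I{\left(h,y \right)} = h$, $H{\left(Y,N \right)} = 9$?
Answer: $253541792088$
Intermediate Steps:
$d = 182304$ ($d = 9 \left(-43 - 168\right) \left(-171 + 75\right) = 9 \left(\left(-211\right) \left(-96\right)\right) = 9 \cdot 20256 = 182304$)
$n = 1747$ ($n = 8 - \left(-37\right) 47 = 8 - -1739 = 8 + 1739 = 1747$)
$\left(-10626 + I{\left(-156,H{\left(-18,-9 \right)} \right)}\right) \left(\left(- 129 d + 185\right) + n\right) = \left(-10626 - 156\right) \left(\left(\left(-129\right) 182304 + 185\right) + 1747\right) = - 10782 \left(\left(-23517216 + 185\right) + 1747\right) = - 10782 \left(-23517031 + 1747\right) = \left(-10782\right) \left(-23515284\right) = 253541792088$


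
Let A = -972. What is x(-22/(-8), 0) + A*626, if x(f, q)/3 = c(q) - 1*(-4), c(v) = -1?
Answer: -608463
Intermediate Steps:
x(f, q) = 9 (x(f, q) = 3*(-1 - 1*(-4)) = 3*(-1 + 4) = 3*3 = 9)
x(-22/(-8), 0) + A*626 = 9 - 972*626 = 9 - 608472 = -608463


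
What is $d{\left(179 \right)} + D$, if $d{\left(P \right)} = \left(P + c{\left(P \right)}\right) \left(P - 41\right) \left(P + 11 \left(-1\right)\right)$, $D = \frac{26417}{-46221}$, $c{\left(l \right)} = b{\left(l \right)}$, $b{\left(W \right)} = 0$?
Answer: $\frac{191814165439}{46221} \approx 4.1499 \cdot 10^{6}$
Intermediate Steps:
$c{\left(l \right)} = 0$
$D = - \frac{26417}{46221}$ ($D = 26417 \left(- \frac{1}{46221}\right) = - \frac{26417}{46221} \approx -0.57154$)
$d{\left(P \right)} = P \left(-41 + P\right) \left(-11 + P\right)$ ($d{\left(P \right)} = \left(P + 0\right) \left(P - 41\right) \left(P + 11 \left(-1\right)\right) = P \left(-41 + P\right) \left(P - 11\right) = P \left(-41 + P\right) \left(-11 + P\right)$)
$d{\left(179 \right)} + D = 179 \left(451 + 179^{2} - 9308\right) - \frac{26417}{46221} = 179 \left(451 + 32041 - 9308\right) - \frac{26417}{46221} = 179 \cdot 23184 - \frac{26417}{46221} = 4149936 - \frac{26417}{46221} = \frac{191814165439}{46221}$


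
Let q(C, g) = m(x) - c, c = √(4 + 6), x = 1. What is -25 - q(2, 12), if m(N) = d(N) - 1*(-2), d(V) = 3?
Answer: -30 + √10 ≈ -26.838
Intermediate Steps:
c = √10 ≈ 3.1623
m(N) = 5 (m(N) = 3 - 1*(-2) = 3 + 2 = 5)
q(C, g) = 5 - √10
-25 - q(2, 12) = -25 - (5 - √10) = -25 + (-5 + √10) = -30 + √10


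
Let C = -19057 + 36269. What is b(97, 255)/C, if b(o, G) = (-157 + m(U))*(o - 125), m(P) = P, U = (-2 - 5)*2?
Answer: 1197/4303 ≈ 0.27818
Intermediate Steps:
U = -14 (U = -7*2 = -14)
C = 17212
b(o, G) = 21375 - 171*o (b(o, G) = (-157 - 14)*(o - 125) = -171*(-125 + o) = 21375 - 171*o)
b(97, 255)/C = (21375 - 171*97)/17212 = (21375 - 16587)*(1/17212) = 4788*(1/17212) = 1197/4303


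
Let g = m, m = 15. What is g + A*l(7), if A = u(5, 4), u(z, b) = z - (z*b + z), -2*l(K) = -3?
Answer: -15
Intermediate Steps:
l(K) = 3/2 (l(K) = -½*(-3) = 3/2)
u(z, b) = -b*z (u(z, b) = z - (b*z + z) = z - (z + b*z) = z + (-z - b*z) = -b*z)
A = -20 (A = -1*4*5 = -20)
g = 15
g + A*l(7) = 15 - 20*3/2 = 15 - 30 = -15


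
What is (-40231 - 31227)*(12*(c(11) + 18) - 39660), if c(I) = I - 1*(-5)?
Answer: 2804869416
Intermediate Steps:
c(I) = 5 + I (c(I) = I + 5 = 5 + I)
(-40231 - 31227)*(12*(c(11) + 18) - 39660) = (-40231 - 31227)*(12*((5 + 11) + 18) - 39660) = -71458*(12*(16 + 18) - 39660) = -71458*(12*34 - 39660) = -71458*(408 - 39660) = -71458*(-39252) = 2804869416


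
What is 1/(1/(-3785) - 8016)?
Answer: -3785/30340561 ≈ -0.00012475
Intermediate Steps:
1/(1/(-3785) - 8016) = 1/(-1/3785 - 8016) = 1/(-30340561/3785) = -3785/30340561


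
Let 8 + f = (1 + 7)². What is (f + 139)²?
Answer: 38025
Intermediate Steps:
f = 56 (f = -8 + (1 + 7)² = -8 + 8² = -8 + 64 = 56)
(f + 139)² = (56 + 139)² = 195² = 38025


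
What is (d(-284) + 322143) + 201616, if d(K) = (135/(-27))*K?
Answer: 525179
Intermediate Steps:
d(K) = -5*K (d(K) = (135*(-1/27))*K = -5*K)
(d(-284) + 322143) + 201616 = (-5*(-284) + 322143) + 201616 = (1420 + 322143) + 201616 = 323563 + 201616 = 525179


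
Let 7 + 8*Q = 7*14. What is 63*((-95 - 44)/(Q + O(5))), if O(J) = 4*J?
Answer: -70056/251 ≈ -279.11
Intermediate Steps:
Q = 91/8 (Q = -7/8 + (7*14)/8 = -7/8 + (⅛)*98 = -7/8 + 49/4 = 91/8 ≈ 11.375)
63*((-95 - 44)/(Q + O(5))) = 63*((-95 - 44)/(91/8 + 4*5)) = 63*(-139/(91/8 + 20)) = 63*(-139/251/8) = 63*(-139*8/251) = 63*(-1112/251) = -70056/251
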